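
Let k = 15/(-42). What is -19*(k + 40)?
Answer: -10545/14 ≈ -753.21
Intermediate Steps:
k = -5/14 (k = 15*(-1/42) = -5/14 ≈ -0.35714)
-19*(k + 40) = -19*(-5/14 + 40) = -19*555/14 = -10545/14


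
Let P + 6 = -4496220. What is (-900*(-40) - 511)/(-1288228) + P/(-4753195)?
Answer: 5623478090173/6123198888460 ≈ 0.91839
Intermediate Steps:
P = -4496226 (P = -6 - 4496220 = -4496226)
(-900*(-40) - 511)/(-1288228) + P/(-4753195) = (-900*(-40) - 511)/(-1288228) - 4496226/(-4753195) = (36000 - 511)*(-1/1288228) - 4496226*(-1/4753195) = 35489*(-1/1288228) + 4496226/4753195 = -35489/1288228 + 4496226/4753195 = 5623478090173/6123198888460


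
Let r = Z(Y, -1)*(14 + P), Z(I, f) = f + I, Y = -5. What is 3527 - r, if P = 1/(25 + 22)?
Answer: 169723/47 ≈ 3611.1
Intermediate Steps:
Z(I, f) = I + f
P = 1/47 ≈ 0.021277
r = -3954/47 (r = (-5 - 1)*(14 + 1/47) = -6*659/47 = -3954/47 ≈ -84.128)
3527 - r = 3527 - 1*(-3954/47) = 3527 + 3954/47 = 169723/47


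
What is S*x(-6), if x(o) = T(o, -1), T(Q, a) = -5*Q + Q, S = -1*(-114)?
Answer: 2736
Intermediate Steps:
S = 114
T(Q, a) = -4*Q
x(o) = -4*o
S*x(-6) = 114*(-4*(-6)) = 114*24 = 2736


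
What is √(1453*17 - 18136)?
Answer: √6565 ≈ 81.025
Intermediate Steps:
√(1453*17 - 18136) = √(24701 - 18136) = √6565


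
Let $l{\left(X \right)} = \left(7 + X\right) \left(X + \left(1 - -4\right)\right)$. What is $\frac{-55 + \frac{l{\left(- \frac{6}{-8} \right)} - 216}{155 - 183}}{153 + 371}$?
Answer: $- \frac{21897}{234752} \approx -0.093277$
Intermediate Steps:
$l{\left(X \right)} = \left(5 + X\right) \left(7 + X\right)$ ($l{\left(X \right)} = \left(7 + X\right) \left(X + \left(1 + 4\right)\right) = \left(7 + X\right) \left(X + 5\right) = \left(7 + X\right) \left(5 + X\right) = \left(5 + X\right) \left(7 + X\right)$)
$\frac{-55 + \frac{l{\left(- \frac{6}{-8} \right)} - 216}{155 - 183}}{153 + 371} = \frac{-55 + \frac{\left(35 + \left(- \frac{6}{-8}\right)^{2} + 12 \left(- \frac{6}{-8}\right)\right) - 216}{155 - 183}}{153 + 371} = \frac{-55 + \frac{\left(35 + \left(\left(-6\right) \left(- \frac{1}{8}\right)\right)^{2} + 12 \left(\left(-6\right) \left(- \frac{1}{8}\right)\right)\right) - 216}{-28}}{524} = \left(-55 + \left(\left(35 + \left(\frac{3}{4}\right)^{2} + 12 \cdot \frac{3}{4}\right) - 216\right) \left(- \frac{1}{28}\right)\right) \frac{1}{524} = \left(-55 + \left(\left(35 + \frac{9}{16} + 9\right) - 216\right) \left(- \frac{1}{28}\right)\right) \frac{1}{524} = \left(-55 + \left(\frac{713}{16} - 216\right) \left(- \frac{1}{28}\right)\right) \frac{1}{524} = \left(-55 - - \frac{2743}{448}\right) \frac{1}{524} = \left(-55 + \frac{2743}{448}\right) \frac{1}{524} = \left(- \frac{21897}{448}\right) \frac{1}{524} = - \frac{21897}{234752}$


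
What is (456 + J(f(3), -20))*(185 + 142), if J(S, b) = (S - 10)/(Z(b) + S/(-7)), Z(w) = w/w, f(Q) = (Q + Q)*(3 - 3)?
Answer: 145842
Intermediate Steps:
f(Q) = 0 (f(Q) = (2*Q)*0 = 0)
Z(w) = 1
J(S, b) = (-10 + S)/(1 - S/7) (J(S, b) = (S - 10)/(1 + S/(-7)) = (-10 + S)/(1 + S*(-⅐)) = (-10 + S)/(1 - S/7))
(456 + J(f(3), -20))*(185 + 142) = (456 + 7*(10 - 1*0)/(-7 + 0))*(185 + 142) = (456 + 7*(10 + 0)/(-7))*327 = (456 + 7*(-⅐)*10)*327 = (456 - 10)*327 = 446*327 = 145842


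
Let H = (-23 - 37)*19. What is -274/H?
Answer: 137/570 ≈ 0.24035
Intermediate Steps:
H = -1140 (H = -60*19 = -1140)
-274/H = -274/(-1140) = -274*(-1/1140) = 137/570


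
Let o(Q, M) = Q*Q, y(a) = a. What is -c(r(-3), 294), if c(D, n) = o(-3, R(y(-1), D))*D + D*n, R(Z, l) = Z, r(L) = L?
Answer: 909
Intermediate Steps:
o(Q, M) = Q**2
c(D, n) = 9*D + D*n (c(D, n) = (-3)**2*D + D*n = 9*D + D*n)
-c(r(-3), 294) = -(-3)*(9 + 294) = -(-3)*303 = -1*(-909) = 909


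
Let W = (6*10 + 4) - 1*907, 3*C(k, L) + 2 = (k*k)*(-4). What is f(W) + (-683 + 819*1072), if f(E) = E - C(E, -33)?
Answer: 5471924/3 ≈ 1.8240e+6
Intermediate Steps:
C(k, L) = -⅔ - 4*k²/3 (C(k, L) = -⅔ + ((k*k)*(-4))/3 = -⅔ + (k²*(-4))/3 = -⅔ + (-4*k²)/3 = -⅔ - 4*k²/3)
W = -843 (W = (60 + 4) - 907 = 64 - 907 = -843)
f(E) = ⅔ + E + 4*E²/3 (f(E) = E - (-⅔ - 4*E²/3) = E + (⅔ + 4*E²/3) = ⅔ + E + 4*E²/3)
f(W) + (-683 + 819*1072) = (⅔ - 843 + (4/3)*(-843)²) + (-683 + 819*1072) = (⅔ - 843 + (4/3)*710649) + (-683 + 877968) = (⅔ - 843 + 947532) + 877285 = 2840069/3 + 877285 = 5471924/3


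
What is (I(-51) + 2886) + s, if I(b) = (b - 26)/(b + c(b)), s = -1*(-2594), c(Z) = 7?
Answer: 21927/4 ≈ 5481.8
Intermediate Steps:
s = 2594
I(b) = (-26 + b)/(7 + b) (I(b) = (b - 26)/(b + 7) = (-26 + b)/(7 + b))
(I(-51) + 2886) + s = ((-26 - 51)/(7 - 51) + 2886) + 2594 = (-77/(-44) + 2886) + 2594 = (-1/44*(-77) + 2886) + 2594 = (7/4 + 2886) + 2594 = 11551/4 + 2594 = 21927/4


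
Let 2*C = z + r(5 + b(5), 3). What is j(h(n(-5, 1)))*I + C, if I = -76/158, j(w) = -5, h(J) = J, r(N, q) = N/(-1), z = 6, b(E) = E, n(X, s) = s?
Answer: 32/79 ≈ 0.40506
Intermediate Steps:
r(N, q) = -N (r(N, q) = N*(-1) = -N)
C = -2 (C = (6 - (5 + 5))/2 = (6 - 1*10)/2 = (6 - 10)/2 = (½)*(-4) = -2)
I = -38/79 (I = -76*1/158 = -38/79 ≈ -0.48101)
j(h(n(-5, 1)))*I + C = -5*(-38/79) - 2 = 190/79 - 2 = 32/79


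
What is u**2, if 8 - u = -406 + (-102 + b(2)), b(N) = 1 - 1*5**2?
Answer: 291600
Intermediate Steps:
b(N) = -24 (b(N) = 1 - 1*25 = 1 - 25 = -24)
u = 540 (u = 8 - (-406 + (-102 - 24)) = 8 - (-406 - 126) = 8 - 1*(-532) = 8 + 532 = 540)
u**2 = 540**2 = 291600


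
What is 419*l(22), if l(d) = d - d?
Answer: 0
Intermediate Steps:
l(d) = 0
419*l(22) = 419*0 = 0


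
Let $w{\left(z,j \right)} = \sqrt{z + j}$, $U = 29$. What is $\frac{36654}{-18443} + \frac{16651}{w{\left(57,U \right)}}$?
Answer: $- \frac{36654}{18443} + \frac{16651 \sqrt{86}}{86} \approx 1793.5$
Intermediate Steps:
$w{\left(z,j \right)} = \sqrt{j + z}$
$\frac{36654}{-18443} + \frac{16651}{w{\left(57,U \right)}} = \frac{36654}{-18443} + \frac{16651}{\sqrt{29 + 57}} = 36654 \left(- \frac{1}{18443}\right) + \frac{16651}{\sqrt{86}} = - \frac{36654}{18443} + 16651 \frac{\sqrt{86}}{86} = - \frac{36654}{18443} + \frac{16651 \sqrt{86}}{86}$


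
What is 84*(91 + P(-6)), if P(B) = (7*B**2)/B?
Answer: 4116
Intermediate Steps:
P(B) = 7*B
84*(91 + P(-6)) = 84*(91 + 7*(-6)) = 84*(91 - 42) = 84*49 = 4116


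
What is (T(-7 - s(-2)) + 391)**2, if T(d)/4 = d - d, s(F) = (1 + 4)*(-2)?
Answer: 152881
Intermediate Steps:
s(F) = -10 (s(F) = 5*(-2) = -10)
T(d) = 0 (T(d) = 4*(d - d) = 4*0 = 0)
(T(-7 - s(-2)) + 391)**2 = (0 + 391)**2 = 391**2 = 152881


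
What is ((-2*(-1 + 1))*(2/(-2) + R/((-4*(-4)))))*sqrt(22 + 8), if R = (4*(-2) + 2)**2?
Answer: 0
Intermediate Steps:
R = 36 (R = (-8 + 2)**2 = (-6)**2 = 36)
((-2*(-1 + 1))*(2/(-2) + R/((-4*(-4)))))*sqrt(22 + 8) = ((-2*(-1 + 1))*(2/(-2) + 36/((-4*(-4)))))*sqrt(22 + 8) = ((-2*0)*(2*(-1/2) + 36/16))*sqrt(30) = (0*(-1 + 36*(1/16)))*sqrt(30) = (0*(-1 + 9/4))*sqrt(30) = (0*(5/4))*sqrt(30) = 0*sqrt(30) = 0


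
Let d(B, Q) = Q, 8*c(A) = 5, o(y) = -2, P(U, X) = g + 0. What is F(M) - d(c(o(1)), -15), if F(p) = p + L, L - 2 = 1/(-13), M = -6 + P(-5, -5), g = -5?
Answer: 77/13 ≈ 5.9231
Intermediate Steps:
P(U, X) = -5 (P(U, X) = -5 + 0 = -5)
c(A) = 5/8 (c(A) = (1/8)*5 = 5/8)
M = -11 (M = -6 - 5 = -11)
L = 25/13 (L = 2 + 1/(-13) = 2 - 1/13 = 25/13 ≈ 1.9231)
F(p) = 25/13 + p (F(p) = p + 25/13 = 25/13 + p)
F(M) - d(c(o(1)), -15) = (25/13 - 11) - 1*(-15) = -118/13 + 15 = 77/13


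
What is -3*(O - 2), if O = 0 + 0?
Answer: 6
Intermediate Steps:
O = 0
-3*(O - 2) = -3*(0 - 2) = -3*(-2) = 6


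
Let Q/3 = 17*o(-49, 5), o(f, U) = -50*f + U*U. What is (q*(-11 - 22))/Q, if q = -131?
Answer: 131/3825 ≈ 0.034248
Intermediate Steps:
o(f, U) = U**2 - 50*f (o(f, U) = -50*f + U**2 = U**2 - 50*f)
Q = 126225 (Q = 3*(17*(5**2 - 50*(-49))) = 3*(17*(25 + 2450)) = 3*(17*2475) = 3*42075 = 126225)
(q*(-11 - 22))/Q = -131*(-11 - 22)/126225 = -131*(-33)*(1/126225) = 4323*(1/126225) = 131/3825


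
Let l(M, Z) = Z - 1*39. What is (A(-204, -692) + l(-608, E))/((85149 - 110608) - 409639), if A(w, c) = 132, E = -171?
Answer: 39/217549 ≈ 0.00017927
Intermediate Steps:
l(M, Z) = -39 + Z (l(M, Z) = Z - 39 = -39 + Z)
(A(-204, -692) + l(-608, E))/((85149 - 110608) - 409639) = (132 + (-39 - 171))/((85149 - 110608) - 409639) = (132 - 210)/(-25459 - 409639) = -78/(-435098) = -78*(-1/435098) = 39/217549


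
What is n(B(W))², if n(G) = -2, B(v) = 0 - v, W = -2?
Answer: 4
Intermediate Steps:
B(v) = -v
n(B(W))² = (-2)² = 4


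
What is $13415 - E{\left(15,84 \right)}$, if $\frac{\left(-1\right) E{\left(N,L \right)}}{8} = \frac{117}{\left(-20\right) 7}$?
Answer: $\frac{469291}{35} \approx 13408.0$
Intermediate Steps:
$E{\left(N,L \right)} = \frac{234}{35}$ ($E{\left(N,L \right)} = - 8 \frac{117}{\left(-20\right) 7} = - 8 \frac{117}{-140} = - 8 \cdot 117 \left(- \frac{1}{140}\right) = \left(-8\right) \left(- \frac{117}{140}\right) = \frac{234}{35}$)
$13415 - E{\left(15,84 \right)} = 13415 - \frac{234}{35} = \frac{469291}{35}$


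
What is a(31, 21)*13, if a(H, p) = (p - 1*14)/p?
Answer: 13/3 ≈ 4.3333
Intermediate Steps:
a(H, p) = (-14 + p)/p (a(H, p) = (p - 14)/p = (-14 + p)/p)
a(31, 21)*13 = ((-14 + 21)/21)*13 = ((1/21)*7)*13 = (⅓)*13 = 13/3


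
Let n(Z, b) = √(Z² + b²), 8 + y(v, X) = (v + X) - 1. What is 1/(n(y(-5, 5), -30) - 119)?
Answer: -119/13180 - 3*√109/13180 ≈ -0.011405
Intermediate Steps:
y(v, X) = -9 + X + v (y(v, X) = -8 + ((v + X) - 1) = -8 + ((X + v) - 1) = -8 + (-1 + X + v) = -9 + X + v)
1/(n(y(-5, 5), -30) - 119) = 1/(√((-9 + 5 - 5)² + (-30)²) - 119) = 1/(√((-9)² + 900) - 119) = 1/(√(81 + 900) - 119) = 1/(√981 - 119) = 1/(3*√109 - 119) = 1/(-119 + 3*√109)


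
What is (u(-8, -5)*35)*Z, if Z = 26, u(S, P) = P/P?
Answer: 910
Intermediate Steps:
u(S, P) = 1
(u(-8, -5)*35)*Z = (1*35)*26 = 35*26 = 910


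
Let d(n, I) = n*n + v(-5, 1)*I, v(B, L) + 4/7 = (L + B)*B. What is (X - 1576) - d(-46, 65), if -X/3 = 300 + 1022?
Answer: -62446/7 ≈ -8920.9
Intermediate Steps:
v(B, L) = -4/7 + B*(B + L) (v(B, L) = -4/7 + (L + B)*B = -4/7 + (B + L)*B = -4/7 + B*(B + L))
d(n, I) = n**2 + 136*I/7 (d(n, I) = n*n + (-4/7 + (-5)**2 - 5*1)*I = n**2 + (-4/7 + 25 - 5)*I = n**2 + 136*I/7)
X = -3966 (X = -3*(300 + 1022) = -3*1322 = -3966)
(X - 1576) - d(-46, 65) = (-3966 - 1576) - ((-46)**2 + (136/7)*65) = -5542 - (2116 + 8840/7) = -5542 - 1*23652/7 = -5542 - 23652/7 = -62446/7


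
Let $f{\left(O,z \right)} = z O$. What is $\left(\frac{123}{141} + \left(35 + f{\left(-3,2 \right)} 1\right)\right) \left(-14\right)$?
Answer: $- \frac{19656}{47} \approx -418.21$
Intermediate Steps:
$f{\left(O,z \right)} = O z$
$\left(\frac{123}{141} + \left(35 + f{\left(-3,2 \right)} 1\right)\right) \left(-14\right) = \left(\frac{123}{141} + \left(35 + \left(-3\right) 2 \cdot 1\right)\right) \left(-14\right) = \left(123 \cdot \frac{1}{141} + \left(35 - 6\right)\right) \left(-14\right) = \left(\frac{41}{47} + \left(35 - 6\right)\right) \left(-14\right) = \left(\frac{41}{47} + 29\right) \left(-14\right) = \frac{1404}{47} \left(-14\right) = - \frac{19656}{47}$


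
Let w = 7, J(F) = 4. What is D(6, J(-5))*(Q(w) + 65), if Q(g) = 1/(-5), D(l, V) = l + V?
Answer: 648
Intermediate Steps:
D(l, V) = V + l
Q(g) = -1/5
D(6, J(-5))*(Q(w) + 65) = (4 + 6)*(-1/5 + 65) = 10*(324/5) = 648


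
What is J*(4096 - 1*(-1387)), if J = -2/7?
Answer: -10966/7 ≈ -1566.6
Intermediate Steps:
J = -2/7 (J = -2*1/7 = -2/7 ≈ -0.28571)
J*(4096 - 1*(-1387)) = -2*(4096 - 1*(-1387))/7 = -2*(4096 + 1387)/7 = -2/7*5483 = -10966/7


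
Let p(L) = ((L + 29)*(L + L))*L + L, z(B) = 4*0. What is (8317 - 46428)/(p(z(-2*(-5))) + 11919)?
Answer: -38111/11919 ≈ -3.1975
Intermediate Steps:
z(B) = 0
p(L) = L + 2*L²*(29 + L) (p(L) = ((29 + L)*(2*L))*L + L = (2*L*(29 + L))*L + L = 2*L²*(29 + L) + L = L + 2*L²*(29 + L))
(8317 - 46428)/(p(z(-2*(-5))) + 11919) = (8317 - 46428)/(0*(1 + 2*0² + 58*0) + 11919) = -38111/(0*(1 + 2*0 + 0) + 11919) = -38111/(0*(1 + 0 + 0) + 11919) = -38111/(0*1 + 11919) = -38111/(0 + 11919) = -38111/11919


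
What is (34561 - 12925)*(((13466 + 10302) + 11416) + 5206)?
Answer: 873878040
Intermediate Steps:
(34561 - 12925)*(((13466 + 10302) + 11416) + 5206) = 21636*((23768 + 11416) + 5206) = 21636*(35184 + 5206) = 21636*40390 = 873878040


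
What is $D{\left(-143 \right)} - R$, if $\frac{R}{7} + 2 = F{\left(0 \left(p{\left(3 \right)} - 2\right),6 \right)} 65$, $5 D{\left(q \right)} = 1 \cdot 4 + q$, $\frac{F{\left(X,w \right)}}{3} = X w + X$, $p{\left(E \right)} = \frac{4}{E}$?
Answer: $- \frac{69}{5} \approx -13.8$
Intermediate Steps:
$F{\left(X,w \right)} = 3 X + 3 X w$ ($F{\left(X,w \right)} = 3 \left(X w + X\right) = 3 \left(X + X w\right) = 3 X + 3 X w$)
$D{\left(q \right)} = \frac{4}{5} + \frac{q}{5}$ ($D{\left(q \right)} = \frac{1 \cdot 4 + q}{5} = \frac{4 + q}{5} = \frac{4}{5} + \frac{q}{5}$)
$R = -14$ ($R = -14 + 7 \cdot 3 \cdot 0 \left(\frac{4}{3} - 2\right) \left(1 + 6\right) 65 = -14 + 7 \cdot 3 \cdot 0 \left(4 \cdot \frac{1}{3} - 2\right) 7 \cdot 65 = -14 + 7 \cdot 3 \cdot 0 \left(\frac{4}{3} - 2\right) 7 \cdot 65 = -14 + 7 \cdot 3 \cdot 0 \left(- \frac{2}{3}\right) 7 \cdot 65 = -14 + 7 \cdot 3 \cdot 0 \cdot 7 \cdot 65 = -14 + 7 \cdot 0 \cdot 65 = -14 + 7 \cdot 0 = -14 + 0 = -14$)
$D{\left(-143 \right)} - R = \left(\frac{4}{5} + \frac{1}{5} \left(-143\right)\right) - -14 = \left(\frac{4}{5} - \frac{143}{5}\right) + 14 = - \frac{139}{5} + 14 = - \frac{69}{5}$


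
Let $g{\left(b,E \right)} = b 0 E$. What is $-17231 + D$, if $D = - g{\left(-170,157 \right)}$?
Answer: $-17231$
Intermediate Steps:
$g{\left(b,E \right)} = 0$ ($g{\left(b,E \right)} = 0 E = 0$)
$D = 0$ ($D = \left(-1\right) 0 = 0$)
$-17231 + D = -17231 + 0 = -17231$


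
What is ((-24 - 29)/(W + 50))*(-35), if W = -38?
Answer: 1855/12 ≈ 154.58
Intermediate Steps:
((-24 - 29)/(W + 50))*(-35) = ((-24 - 29)/(-38 + 50))*(-35) = -53/12*(-35) = 1855/12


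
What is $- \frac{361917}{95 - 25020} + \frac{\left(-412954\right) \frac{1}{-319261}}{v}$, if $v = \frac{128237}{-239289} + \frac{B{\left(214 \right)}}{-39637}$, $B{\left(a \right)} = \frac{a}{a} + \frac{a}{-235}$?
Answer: $\frac{57538547698433865995229}{4752639316393184514100} \approx 12.107$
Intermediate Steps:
$B{\left(a \right)} = 1 - \frac{a}{235}$ ($B{\left(a \right)} = 1 + a \left(- \frac{1}{235}\right) = 1 - \frac{a}{235}$)
$v = - \frac{1194493567784}{2228904051855}$ ($v = \frac{128237}{-239289} + \frac{1 - \frac{214}{235}}{-39637} = 128237 \left(- \frac{1}{239289}\right) + \left(1 - \frac{214}{235}\right) \left(- \frac{1}{39637}\right) = - \frac{128237}{239289} + \frac{21}{235} \left(- \frac{1}{39637}\right) = - \frac{128237}{239289} - \frac{21}{9314695} = - \frac{1194493567784}{2228904051855} \approx -0.53591$)
$- \frac{361917}{95 - 25020} + \frac{\left(-412954\right) \frac{1}{-319261}}{v} = - \frac{361917}{95 - 25020} + \frac{\left(-412954\right) \frac{1}{-319261}}{- \frac{1194493567784}{2228904051855}} = - \frac{361917}{95 - 25020} + \left(-412954\right) \left(- \frac{1}{319261}\right) \left(- \frac{2228904051855}{1194493567784}\right) = - \frac{361917}{-24925} + \frac{412954}{319261} \left(- \frac{2228904051855}{1194493567784}\right) = \left(-361917\right) \left(- \frac{1}{24925}\right) - \frac{460217421914864835}{190677605472143812} = \frac{361917}{24925} - \frac{460217421914864835}{190677605472143812} = \frac{57538547698433865995229}{4752639316393184514100}$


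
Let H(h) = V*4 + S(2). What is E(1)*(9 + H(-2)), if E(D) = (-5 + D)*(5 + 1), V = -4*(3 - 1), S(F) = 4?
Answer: 456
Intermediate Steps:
V = -8 (V = -4*2 = -8)
E(D) = -30 + 6*D (E(D) = (-5 + D)*6 = -30 + 6*D)
H(h) = -28 (H(h) = -8*4 + 4 = -32 + 4 = -28)
E(1)*(9 + H(-2)) = (-30 + 6*1)*(9 - 28) = (-30 + 6)*(-19) = -24*(-19) = 456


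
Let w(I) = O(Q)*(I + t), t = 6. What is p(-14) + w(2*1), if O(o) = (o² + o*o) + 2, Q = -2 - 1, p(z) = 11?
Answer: 171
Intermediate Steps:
Q = -3
O(o) = 2 + 2*o² (O(o) = (o² + o²) + 2 = 2*o² + 2 = 2 + 2*o²)
w(I) = 120 + 20*I (w(I) = (2 + 2*(-3)²)*(I + 6) = (2 + 2*9)*(6 + I) = (2 + 18)*(6 + I) = 20*(6 + I) = 120 + 20*I)
p(-14) + w(2*1) = 11 + (120 + 20*(2*1)) = 11 + (120 + 20*2) = 11 + (120 + 40) = 11 + 160 = 171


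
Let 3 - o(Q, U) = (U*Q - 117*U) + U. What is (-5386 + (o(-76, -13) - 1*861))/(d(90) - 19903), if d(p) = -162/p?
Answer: 10925/24881 ≈ 0.43909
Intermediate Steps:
o(Q, U) = 3 + 116*U - Q*U (o(Q, U) = 3 - ((U*Q - 117*U) + U) = 3 - ((Q*U - 117*U) + U) = 3 - ((-117*U + Q*U) + U) = 3 - (-116*U + Q*U) = 3 + (116*U - Q*U) = 3 + 116*U - Q*U)
(-5386 + (o(-76, -13) - 1*861))/(d(90) - 19903) = (-5386 + ((3 + 116*(-13) - 1*(-76)*(-13)) - 1*861))/(-162/90 - 19903) = (-5386 + ((3 - 1508 - 988) - 861))/(-162*1/90 - 19903) = (-5386 + (-2493 - 861))/(-9/5 - 19903) = (-5386 - 3354)/(-99524/5) = -8740*(-5/99524) = 10925/24881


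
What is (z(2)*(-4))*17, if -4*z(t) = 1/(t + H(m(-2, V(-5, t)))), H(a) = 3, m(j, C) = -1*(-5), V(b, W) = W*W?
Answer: 17/5 ≈ 3.4000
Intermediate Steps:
V(b, W) = W²
m(j, C) = 5
z(t) = -1/(4*(3 + t)) (z(t) = -1/(4*(t + 3)) = -1/(4*(3 + t)))
(z(2)*(-4))*17 = (-1/(12 + 4*2)*(-4))*17 = (-1/(12 + 8)*(-4))*17 = (-1/20*(-4))*17 = (-1*1/20*(-4))*17 = -1/20*(-4)*17 = (⅕)*17 = 17/5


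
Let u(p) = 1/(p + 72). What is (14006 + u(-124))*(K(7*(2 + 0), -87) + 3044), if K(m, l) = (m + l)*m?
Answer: 736322421/26 ≈ 2.8320e+7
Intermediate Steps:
u(p) = 1/(72 + p)
K(m, l) = m*(l + m) (K(m, l) = (l + m)*m = m*(l + m))
(14006 + u(-124))*(K(7*(2 + 0), -87) + 3044) = (14006 + 1/(72 - 124))*((7*(2 + 0))*(-87 + 7*(2 + 0)) + 3044) = (14006 + 1/(-52))*((7*2)*(-87 + 7*2) + 3044) = (14006 - 1/52)*(14*(-87 + 14) + 3044) = 728311*(14*(-73) + 3044)/52 = 728311*(-1022 + 3044)/52 = (728311/52)*2022 = 736322421/26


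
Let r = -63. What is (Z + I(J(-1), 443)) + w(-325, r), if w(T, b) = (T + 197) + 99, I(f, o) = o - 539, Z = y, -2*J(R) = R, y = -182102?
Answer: -182227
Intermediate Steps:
J(R) = -R/2
Z = -182102
I(f, o) = -539 + o
w(T, b) = 296 + T (w(T, b) = (197 + T) + 99 = 296 + T)
(Z + I(J(-1), 443)) + w(-325, r) = (-182102 + (-539 + 443)) + (296 - 325) = (-182102 - 96) - 29 = -182198 - 29 = -182227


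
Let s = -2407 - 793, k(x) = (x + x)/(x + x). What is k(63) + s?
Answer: -3199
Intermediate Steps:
k(x) = 1 (k(x) = (2*x)/((2*x)) = (2*x)*(1/(2*x)) = 1)
s = -3200
k(63) + s = 1 - 3200 = -3199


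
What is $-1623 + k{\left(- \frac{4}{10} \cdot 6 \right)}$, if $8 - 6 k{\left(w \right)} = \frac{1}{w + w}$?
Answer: $- \frac{233515}{144} \approx -1621.6$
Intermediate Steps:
$k{\left(w \right)} = \frac{4}{3} - \frac{1}{12 w}$ ($k{\left(w \right)} = \frac{4}{3} - \frac{1}{6 \left(w + w\right)} = \frac{4}{3} - \frac{1}{6 \cdot 2 w} = \frac{4}{3} - \frac{\frac{1}{2} \frac{1}{w}}{6} = \frac{4}{3} - \frac{1}{12 w}$)
$-1623 + k{\left(- \frac{4}{10} \cdot 6 \right)} = -1623 + \frac{-1 + 16 - \frac{4}{10} \cdot 6}{12 - \frac{4}{10} \cdot 6} = -1623 + \frac{-1 + 16 \left(-4\right) \frac{1}{10} \cdot 6}{12 \left(-4\right) \frac{1}{10} \cdot 6} = -1623 + \frac{-1 + 16 \left(\left(- \frac{2}{5}\right) 6\right)}{12 \left(\left(- \frac{2}{5}\right) 6\right)} = -1623 + \frac{-1 + 16 \left(- \frac{12}{5}\right)}{12 \left(- \frac{12}{5}\right)} = -1623 + \frac{1}{12} \left(- \frac{5}{12}\right) \left(-1 - \frac{192}{5}\right) = -1623 + \frac{1}{12} \left(- \frac{5}{12}\right) \left(- \frac{197}{5}\right) = -1623 + \frac{197}{144} = - \frac{233515}{144}$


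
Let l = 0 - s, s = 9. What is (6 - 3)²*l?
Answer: -81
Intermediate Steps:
l = -9 (l = 0 - 1*9 = 0 - 9 = -9)
(6 - 3)²*l = (6 - 3)²*(-9) = 3²*(-9) = 9*(-9) = -81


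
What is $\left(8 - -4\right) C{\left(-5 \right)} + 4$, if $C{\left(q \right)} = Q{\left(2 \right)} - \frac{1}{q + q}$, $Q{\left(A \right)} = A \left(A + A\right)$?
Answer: $\frac{506}{5} \approx 101.2$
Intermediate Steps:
$Q{\left(A \right)} = 2 A^{2}$ ($Q{\left(A \right)} = A 2 A = 2 A^{2}$)
$C{\left(q \right)} = 8 - \frac{1}{2 q}$ ($C{\left(q \right)} = 2 \cdot 2^{2} - \frac{1}{q + q} = 2 \cdot 4 - \frac{1}{2 q} = 8 - \frac{1}{2 q}$)
$\left(8 - -4\right) C{\left(-5 \right)} + 4 = \left(8 - -4\right) \left(8 - \frac{1}{2 \left(-5\right)}\right) + 4 = \left(8 + 4\right) \left(8 - - \frac{1}{10}\right) + 4 = 12 \left(8 + \frac{1}{10}\right) + 4 = 12 \cdot \frac{81}{10} + 4 = \frac{486}{5} + 4 = \frac{506}{5}$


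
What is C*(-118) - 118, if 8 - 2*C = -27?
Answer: -2183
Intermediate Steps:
C = 35/2 (C = 4 - 1/2*(-27) = 4 + 27/2 = 35/2 ≈ 17.500)
C*(-118) - 118 = (35/2)*(-118) - 118 = -2065 - 118 = -2183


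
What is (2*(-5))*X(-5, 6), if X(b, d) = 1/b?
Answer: 2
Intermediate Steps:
(2*(-5))*X(-5, 6) = (2*(-5))/(-5) = -10*(-⅕) = 2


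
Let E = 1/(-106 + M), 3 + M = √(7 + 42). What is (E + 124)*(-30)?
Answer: -63235/17 ≈ -3719.7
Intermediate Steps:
M = 4 (M = -3 + √(7 + 42) = -3 + √49 = -3 + 7 = 4)
E = -1/102 (E = 1/(-106 + 4) = 1/(-102) = -1/102 ≈ -0.0098039)
(E + 124)*(-30) = (-1/102 + 124)*(-30) = (12647/102)*(-30) = -63235/17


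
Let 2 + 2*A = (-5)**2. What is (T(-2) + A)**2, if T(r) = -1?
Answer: 441/4 ≈ 110.25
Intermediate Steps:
A = 23/2 (A = -1 + (1/2)*(-5)**2 = -1 + (1/2)*25 = -1 + 25/2 = 23/2 ≈ 11.500)
(T(-2) + A)**2 = (-1 + 23/2)**2 = (21/2)**2 = 441/4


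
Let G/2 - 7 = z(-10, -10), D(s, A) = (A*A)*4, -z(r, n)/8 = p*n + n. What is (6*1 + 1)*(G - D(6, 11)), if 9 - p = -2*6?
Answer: 21350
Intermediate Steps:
p = 21 (p = 9 - (-2)*6 = 9 - 1*(-12) = 9 + 12 = 21)
z(r, n) = -176*n (z(r, n) = -8*(21*n + n) = -176*n)
D(s, A) = 4*A² (D(s, A) = A²*4 = 4*A²)
G = 3534 (G = 14 + 2*(-176*(-10)) = 14 + 2*1760 = 14 + 3520 = 3534)
(6*1 + 1)*(G - D(6, 11)) = (6*1 + 1)*(3534 - 4*11²) = (6 + 1)*(3534 - 4*121) = 7*(3534 - 1*484) = 7*(3534 - 484) = 7*3050 = 21350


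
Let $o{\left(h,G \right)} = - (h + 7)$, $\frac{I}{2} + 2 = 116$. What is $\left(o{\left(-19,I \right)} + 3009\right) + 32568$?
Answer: $35589$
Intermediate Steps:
$I = 228$ ($I = -4 + 2 \cdot 116 = -4 + 232 = 228$)
$o{\left(h,G \right)} = -7 - h$ ($o{\left(h,G \right)} = - (7 + h) = -7 - h$)
$\left(o{\left(-19,I \right)} + 3009\right) + 32568 = \left(\left(-7 - -19\right) + 3009\right) + 32568 = \left(\left(-7 + 19\right) + 3009\right) + 32568 = \left(12 + 3009\right) + 32568 = 3021 + 32568 = 35589$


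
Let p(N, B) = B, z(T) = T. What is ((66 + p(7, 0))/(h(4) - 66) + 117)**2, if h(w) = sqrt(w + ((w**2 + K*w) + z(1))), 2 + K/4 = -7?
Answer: 3*(199056*sqrt(123) + 6325621*I)/(44*sqrt(123) + 1411*I) ≈ 13462.0 - 37.923*I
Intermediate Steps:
K = -36 (K = -8 + 4*(-7) = -8 - 28 = -36)
h(w) = sqrt(1 + w**2 - 35*w) (h(w) = sqrt(w + ((w**2 - 36*w) + 1)) = sqrt(w + (1 + w**2 - 36*w)) = sqrt(1 + w**2 - 35*w))
((66 + p(7, 0))/(h(4) - 66) + 117)**2 = ((66 + 0)/(sqrt(1 + 4**2 - 35*4) - 66) + 117)**2 = (66/(sqrt(1 + 16 - 140) - 66) + 117)**2 = (66/(sqrt(-123) - 66) + 117)**2 = (66/(I*sqrt(123) - 66) + 117)**2 = (66/(-66 + I*sqrt(123)) + 117)**2 = (117 + 66/(-66 + I*sqrt(123)))**2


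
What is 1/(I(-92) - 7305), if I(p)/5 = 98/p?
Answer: -46/336275 ≈ -0.00013679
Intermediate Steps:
I(p) = 490/p (I(p) = 5*(98/p) = 490/p)
1/(I(-92) - 7305) = 1/(490/(-92) - 7305) = 1/(490*(-1/92) - 7305) = 1/(-245/46 - 7305) = 1/(-336275/46) = -46/336275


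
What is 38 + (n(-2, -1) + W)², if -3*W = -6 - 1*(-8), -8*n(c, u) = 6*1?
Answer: 5761/144 ≈ 40.007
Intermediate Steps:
n(c, u) = -¾ (n(c, u) = -3/4 = -⅛*6 = -¾)
W = -⅔ (W = -(-6 - 1*(-8))/3 = -(-6 + 8)/3 = -⅓*2 = -⅔ ≈ -0.66667)
38 + (n(-2, -1) + W)² = 38 + (-¾ - ⅔)² = 38 + (-17/12)² = 38 + 289/144 = 5761/144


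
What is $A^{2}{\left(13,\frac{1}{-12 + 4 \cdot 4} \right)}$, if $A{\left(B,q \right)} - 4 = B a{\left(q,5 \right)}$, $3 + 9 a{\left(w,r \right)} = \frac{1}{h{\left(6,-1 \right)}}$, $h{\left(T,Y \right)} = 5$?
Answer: $\frac{4}{2025} \approx 0.0019753$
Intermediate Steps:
$a{\left(w,r \right)} = - \frac{14}{45}$ ($a{\left(w,r \right)} = - \frac{1}{3} + \frac{1}{9 \cdot 5} = - \frac{1}{3} + \frac{1}{9} \cdot \frac{1}{5} = - \frac{1}{3} + \frac{1}{45} = - \frac{14}{45}$)
$A{\left(B,q \right)} = 4 - \frac{14 B}{45}$ ($A{\left(B,q \right)} = 4 + B \left(- \frac{14}{45}\right) = 4 - \frac{14 B}{45}$)
$A^{2}{\left(13,\frac{1}{-12 + 4 \cdot 4} \right)} = \left(4 - \frac{182}{45}\right)^{2} = \left(- \frac{2}{45}\right)^{2} = \frac{4}{2025}$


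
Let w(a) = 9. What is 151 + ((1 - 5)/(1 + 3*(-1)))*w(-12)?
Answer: 169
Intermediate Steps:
151 + ((1 - 5)/(1 + 3*(-1)))*w(-12) = 151 + ((1 - 5)/(1 + 3*(-1)))*9 = 151 - 4/(1 - 3)*9 = 151 - 4/(-2)*9 = 151 - 4*(-1/2)*9 = 151 + 2*9 = 151 + 18 = 169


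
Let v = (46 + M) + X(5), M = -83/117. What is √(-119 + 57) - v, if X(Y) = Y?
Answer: -5884/117 + I*√62 ≈ -50.291 + 7.874*I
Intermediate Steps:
M = -83/117 (M = -83*1/117 = -83/117 ≈ -0.70940)
v = 5884/117 (v = (46 - 83/117) + 5 = 5299/117 + 5 = 5884/117 ≈ 50.291)
√(-119 + 57) - v = √(-119 + 57) - 1*5884/117 = √(-62) - 5884/117 = I*√62 - 5884/117 = -5884/117 + I*√62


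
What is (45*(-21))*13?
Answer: -12285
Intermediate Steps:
(45*(-21))*13 = -945*13 = -12285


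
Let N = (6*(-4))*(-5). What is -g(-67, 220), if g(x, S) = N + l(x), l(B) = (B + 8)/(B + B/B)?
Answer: -7979/66 ≈ -120.89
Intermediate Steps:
l(B) = (8 + B)/(1 + B) (l(B) = (8 + B)/(B + 1) = (8 + B)/(1 + B))
N = 120 (N = -24*(-5) = 120)
g(x, S) = 120 + (8 + x)/(1 + x)
-g(-67, 220) = -(128 + 121*(-67))/(1 - 67) = -(128 - 8107)/(-66) = -(-1)*(-7979)/66 = -1*7979/66 = -7979/66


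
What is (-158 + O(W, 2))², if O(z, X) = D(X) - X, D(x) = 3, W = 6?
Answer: 24649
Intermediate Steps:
O(z, X) = 3 - X
(-158 + O(W, 2))² = (-158 + (3 - 1*2))² = (-158 + (3 - 2))² = (-158 + 1)² = (-157)² = 24649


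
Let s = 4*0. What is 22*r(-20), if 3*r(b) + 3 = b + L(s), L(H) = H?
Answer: -506/3 ≈ -168.67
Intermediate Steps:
s = 0
r(b) = -1 + b/3 (r(b) = -1 + (b + 0)/3 = -1 + b/3)
22*r(-20) = 22*(-1 + (⅓)*(-20)) = 22*(-1 - 20/3) = 22*(-23/3) = -506/3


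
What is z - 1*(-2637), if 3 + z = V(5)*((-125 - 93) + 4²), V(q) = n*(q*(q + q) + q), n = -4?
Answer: 47074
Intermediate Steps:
V(q) = -8*q² - 4*q (V(q) = -4*(q*(q + q) + q) = -4*(q*(2*q) + q) = -4*(2*q² + q) = -4*(q + 2*q²) = -8*q² - 4*q)
z = 44437 (z = -3 + (-4*5*(1 + 2*5))*((-125 - 93) + 4²) = -3 + (-4*5*(1 + 10))*(-218 + 16) = -3 - 4*5*11*(-202) = -3 - 220*(-202) = -3 + 44440 = 44437)
z - 1*(-2637) = 44437 - 1*(-2637) = 44437 + 2637 = 47074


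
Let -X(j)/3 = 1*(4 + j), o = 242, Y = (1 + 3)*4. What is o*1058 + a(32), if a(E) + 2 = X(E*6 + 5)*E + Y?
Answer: 236754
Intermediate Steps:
Y = 16 (Y = 4*4 = 16)
X(j) = -12 - 3*j (X(j) = -3*(4 + j) = -12 - 3*j)
a(E) = 14 + E*(-27 - 18*E) (a(E) = -2 + ((-12 - 3*(E*6 + 5))*E + 16) = -2 + ((-12 - 3*(6*E + 5))*E + 16) = -2 + ((-12 - 3*(5 + 6*E))*E + 16) = -2 + ((-12 + (-15 - 18*E))*E + 16) = -2 + ((-27 - 18*E)*E + 16) = -2 + (E*(-27 - 18*E) + 16) = -2 + (16 + E*(-27 - 18*E)) = 14 + E*(-27 - 18*E))
o*1058 + a(32) = 242*1058 + (14 - 9*32*(3 + 2*32)) = 256036 + (14 - 9*32*(3 + 64)) = 256036 + (14 - 9*32*67) = 256036 + (14 - 19296) = 256036 - 19282 = 236754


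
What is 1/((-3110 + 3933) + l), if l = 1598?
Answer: 1/2421 ≈ 0.00041305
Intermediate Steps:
1/((-3110 + 3933) + l) = 1/((-3110 + 3933) + 1598) = 1/(823 + 1598) = 1/2421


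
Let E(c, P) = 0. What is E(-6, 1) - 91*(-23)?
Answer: 2093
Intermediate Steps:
E(-6, 1) - 91*(-23) = 0 - 91*(-23) = 0 + 2093 = 2093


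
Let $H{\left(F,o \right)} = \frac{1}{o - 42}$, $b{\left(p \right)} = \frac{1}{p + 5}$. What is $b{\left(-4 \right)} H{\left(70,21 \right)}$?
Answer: $- \frac{1}{21} \approx -0.047619$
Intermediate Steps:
$b{\left(p \right)} = \frac{1}{5 + p}$
$H{\left(F,o \right)} = \frac{1}{-42 + o}$
$b{\left(-4 \right)} H{\left(70,21 \right)} = \frac{1}{\left(5 - 4\right) \left(-42 + 21\right)} = \frac{1}{1 \left(-21\right)} = 1 \left(- \frac{1}{21}\right) = - \frac{1}{21}$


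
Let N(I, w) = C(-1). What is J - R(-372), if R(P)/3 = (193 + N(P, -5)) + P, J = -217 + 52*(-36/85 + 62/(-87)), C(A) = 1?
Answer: 1907311/7395 ≈ 257.92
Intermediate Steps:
N(I, w) = 1
J = -2041619/7395 (J = -217 + 52*(-36*1/85 + 62*(-1/87)) = -217 + 52*(-36/85 - 62/87) = -217 + 52*(-8402/7395) = -217 - 436904/7395 = -2041619/7395 ≈ -276.08)
R(P) = 582 + 3*P (R(P) = 3*((193 + 1) + P) = 3*(194 + P) = 582 + 3*P)
J - R(-372) = -2041619/7395 - (582 + 3*(-372)) = -2041619/7395 - (582 - 1116) = -2041619/7395 - 1*(-534) = -2041619/7395 + 534 = 1907311/7395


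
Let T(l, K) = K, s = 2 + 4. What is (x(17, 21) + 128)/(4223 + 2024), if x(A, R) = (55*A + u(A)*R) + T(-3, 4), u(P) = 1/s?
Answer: 2141/12494 ≈ 0.17136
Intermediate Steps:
s = 6
u(P) = ⅙ (u(P) = 1/6 = ⅙)
x(A, R) = 4 + 55*A + R/6 (x(A, R) = (55*A + R/6) + 4 = 4 + 55*A + R/6)
(x(17, 21) + 128)/(4223 + 2024) = ((4 + 55*17 + (⅙)*21) + 128)/(4223 + 2024) = ((4 + 935 + 7/2) + 128)/6247 = (1885/2 + 128)*(1/6247) = (2141/2)*(1/6247) = 2141/12494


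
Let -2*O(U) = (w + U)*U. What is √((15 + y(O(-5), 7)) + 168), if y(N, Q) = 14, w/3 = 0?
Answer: √197 ≈ 14.036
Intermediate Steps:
w = 0 (w = 3*0 = 0)
O(U) = -U²/2 (O(U) = -(0 + U)*U/2 = -U*U/2 = -U²/2)
√((15 + y(O(-5), 7)) + 168) = √((15 + 14) + 168) = √(29 + 168) = √197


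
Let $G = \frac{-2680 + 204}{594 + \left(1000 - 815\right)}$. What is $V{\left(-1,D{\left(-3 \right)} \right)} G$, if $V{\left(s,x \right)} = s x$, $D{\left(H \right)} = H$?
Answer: $- \frac{7428}{779} \approx -9.5353$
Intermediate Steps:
$G = - \frac{2476}{779}$ ($G = - \frac{2476}{594 + \left(1000 - 815\right)} = - \frac{2476}{594 + 185} = - \frac{2476}{779} \approx -3.1784$)
$V{\left(-1,D{\left(-3 \right)} \right)} G = \left(-1\right) \left(-3\right) \left(- \frac{2476}{779}\right) = 3 \left(- \frac{2476}{779}\right) = - \frac{7428}{779}$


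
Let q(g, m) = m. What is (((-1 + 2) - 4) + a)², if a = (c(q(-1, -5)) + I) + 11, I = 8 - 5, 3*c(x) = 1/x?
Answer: 26896/225 ≈ 119.54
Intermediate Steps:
c(x) = 1/(3*x)
I = 3
a = 209/15 (a = ((⅓)/(-5) + 3) + 11 = ((⅓)*(-⅕) + 3) + 11 = (-1/15 + 3) + 11 = 44/15 + 11 = 209/15 ≈ 13.933)
(((-1 + 2) - 4) + a)² = (((-1 + 2) - 4) + 209/15)² = ((1 - 4) + 209/15)² = (-3 + 209/15)² = (164/15)² = 26896/225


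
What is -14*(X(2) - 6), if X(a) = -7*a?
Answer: 280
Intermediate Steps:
-14*(X(2) - 6) = -14*(-7*2 - 6) = -14*(-14 - 6) = -14*(-20) = 280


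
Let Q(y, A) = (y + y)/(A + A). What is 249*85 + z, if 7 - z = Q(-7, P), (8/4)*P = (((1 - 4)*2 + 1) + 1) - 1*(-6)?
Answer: 21179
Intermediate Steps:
P = 1 (P = ((((1 - 4)*2 + 1) + 1) - 1*(-6))/2 = (((-3*2 + 1) + 1) + 6)/2 = (((-6 + 1) + 1) + 6)/2 = ((-5 + 1) + 6)/2 = (-4 + 6)/2 = (½)*2 = 1)
Q(y, A) = y/A (Q(y, A) = (2*y)/((2*A)) = (2*y)*(1/(2*A)) = y/A)
z = 14 (z = 7 - (-7)/1 = 7 - (-7) = 7 - 1*(-7) = 7 + 7 = 14)
249*85 + z = 249*85 + 14 = 21165 + 14 = 21179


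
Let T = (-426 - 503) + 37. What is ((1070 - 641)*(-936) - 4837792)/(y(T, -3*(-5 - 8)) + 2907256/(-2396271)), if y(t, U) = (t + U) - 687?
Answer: 3138717229014/923291149 ≈ 3399.5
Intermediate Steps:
T = -892 (T = -929 + 37 = -892)
y(t, U) = -687 + U + t (y(t, U) = (U + t) - 687 = -687 + U + t)
((1070 - 641)*(-936) - 4837792)/(y(T, -3*(-5 - 8)) + 2907256/(-2396271)) = ((1070 - 641)*(-936) - 4837792)/((-687 - 3*(-5 - 8) - 892) + 2907256/(-2396271)) = (429*(-936) - 4837792)/((-687 - 3*(-13) - 892) + 2907256*(-1/2396271)) = (-401544 - 4837792)/((-687 + 39 - 892) - 2907256/2396271) = -5239336/(-1540 - 2907256/2396271) = -5239336/(-3693164596/2396271) = -5239336*(-2396271/3693164596) = 3138717229014/923291149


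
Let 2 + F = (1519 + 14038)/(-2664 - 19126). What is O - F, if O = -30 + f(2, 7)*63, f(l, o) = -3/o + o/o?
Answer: 189877/21790 ≈ 8.7140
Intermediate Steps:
f(l, o) = 1 - 3/o (f(l, o) = -3/o + 1 = 1 - 3/o)
O = 6 (O = -30 + ((-3 + 7)/7)*63 = -30 + ((⅐)*4)*63 = -30 + (4/7)*63 = -30 + 36 = 6)
F = -59137/21790 (F = -2 + (1519 + 14038)/(-2664 - 19126) = -2 + 15557/(-21790) = -2 + 15557*(-1/21790) = -2 - 15557/21790 = -59137/21790 ≈ -2.7140)
O - F = 6 - 1*(-59137/21790) = 6 + 59137/21790 = 189877/21790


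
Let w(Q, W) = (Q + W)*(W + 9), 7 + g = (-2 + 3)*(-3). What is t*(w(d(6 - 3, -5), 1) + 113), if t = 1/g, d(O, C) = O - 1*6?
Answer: -93/10 ≈ -9.3000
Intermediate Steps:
d(O, C) = -6 + O (d(O, C) = O - 6 = -6 + O)
g = -10 (g = -7 + (-2 + 3)*(-3) = -7 + 1*(-3) = -7 - 3 = -10)
w(Q, W) = (9 + W)*(Q + W) (w(Q, W) = (Q + W)*(9 + W) = (9 + W)*(Q + W))
t = -⅒ (t = 1/(-10) = -⅒ ≈ -0.10000)
t*(w(d(6 - 3, -5), 1) + 113) = -((1² + 9*(-6 + (6 - 3)) + 9*1 + (-6 + (6 - 3))*1) + 113)/10 = -((1 + 9*(-6 + 3) + 9 + (-6 + 3)*1) + 113)/10 = -((1 + 9*(-3) + 9 - 3*1) + 113)/10 = -((1 - 27 + 9 - 3) + 113)/10 = -(-20 + 113)/10 = -⅒*93 = -93/10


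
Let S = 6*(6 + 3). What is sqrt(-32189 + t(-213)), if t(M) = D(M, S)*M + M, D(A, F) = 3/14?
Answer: I*sqrt(6359738)/14 ≈ 180.13*I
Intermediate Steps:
S = 54 (S = 6*9 = 54)
D(A, F) = 3/14 (D(A, F) = 3*(1/14) = 3/14)
t(M) = 17*M/14 (t(M) = 3*M/14 + M = 17*M/14)
sqrt(-32189 + t(-213)) = sqrt(-32189 + (17/14)*(-213)) = sqrt(-32189 - 3621/14) = sqrt(-454267/14) = I*sqrt(6359738)/14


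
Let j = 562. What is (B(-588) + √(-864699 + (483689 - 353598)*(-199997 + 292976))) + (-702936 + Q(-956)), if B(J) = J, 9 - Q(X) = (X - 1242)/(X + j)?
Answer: -138593554/197 + √12094866390 ≈ -5.9354e+5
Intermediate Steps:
Q(X) = 9 - (-1242 + X)/(562 + X) (Q(X) = 9 - (X - 1242)/(X + 562) = 9 - (-1242 + X)/(562 + X))
(B(-588) + √(-864699 + (483689 - 353598)*(-199997 + 292976))) + (-702936 + Q(-956)) = (-588 + √(-864699 + (483689 - 353598)*(-199997 + 292976))) + (-702936 + 4*(1575 + 2*(-956))/(562 - 956)) = (-588 + √(-864699 + 130091*92979)) + (-702936 + 4*(1575 - 1912)/(-394)) = (-588 + √(-864699 + 12095731089)) + (-702936 + 4*(-1/394)*(-337)) = (-588 + √12094866390) + (-702936 + 674/197) = (-588 + √12094866390) - 138477718/197 = -138593554/197 + √12094866390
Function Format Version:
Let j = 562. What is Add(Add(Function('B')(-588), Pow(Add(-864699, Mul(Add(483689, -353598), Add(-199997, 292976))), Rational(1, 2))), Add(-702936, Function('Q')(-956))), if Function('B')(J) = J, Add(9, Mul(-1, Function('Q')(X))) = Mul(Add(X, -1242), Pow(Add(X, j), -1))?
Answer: Add(Rational(-138593554, 197), Pow(12094866390, Rational(1, 2))) ≈ -5.9354e+5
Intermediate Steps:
Function('Q')(X) = Add(9, Mul(-1, Pow(Add(562, X), -1), Add(-1242, X))) (Function('Q')(X) = Add(9, Mul(-1, Mul(Add(X, -1242), Pow(Add(X, 562), -1)))) = Add(9, Mul(-1, Mul(Add(-1242, X), Pow(Add(562, X), -1)))) = Add(9, Mul(-1, Mul(Pow(Add(562, X), -1), Add(-1242, X)))) = Add(9, Mul(-1, Pow(Add(562, X), -1), Add(-1242, X))))
Add(Add(Function('B')(-588), Pow(Add(-864699, Mul(Add(483689, -353598), Add(-199997, 292976))), Rational(1, 2))), Add(-702936, Function('Q')(-956))) = Add(Add(-588, Pow(Add(-864699, Mul(Add(483689, -353598), Add(-199997, 292976))), Rational(1, 2))), Add(-702936, Mul(4, Pow(Add(562, -956), -1), Add(1575, Mul(2, -956))))) = Add(Add(-588, Pow(Add(-864699, Mul(130091, 92979)), Rational(1, 2))), Add(-702936, Mul(4, Pow(-394, -1), Add(1575, -1912)))) = Add(Add(-588, Pow(Add(-864699, 12095731089), Rational(1, 2))), Add(-702936, Mul(4, Rational(-1, 394), -337))) = Add(Add(-588, Pow(12094866390, Rational(1, 2))), Add(-702936, Rational(674, 197))) = Add(Add(-588, Pow(12094866390, Rational(1, 2))), Rational(-138477718, 197)) = Add(Rational(-138593554, 197), Pow(12094866390, Rational(1, 2)))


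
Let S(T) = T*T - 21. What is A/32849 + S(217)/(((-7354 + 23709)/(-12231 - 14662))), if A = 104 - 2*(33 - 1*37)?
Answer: -41580253301916/537245395 ≈ -77395.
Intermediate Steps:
S(T) = -21 + T**2 (S(T) = T**2 - 21 = -21 + T**2)
A = 112 (A = 104 - 2*(33 - 37) = 104 - 2*(-4) = 104 + 8 = 112)
A/32849 + S(217)/(((-7354 + 23709)/(-12231 - 14662))) = 112/32849 + (-21 + 217**2)/(((-7354 + 23709)/(-12231 - 14662))) = 112*(1/32849) + (-21 + 47089)/((16355/(-26893))) = 112/32849 + 47068/((16355*(-1/26893))) = 112/32849 + 47068/(-16355/26893) = 112/32849 + 47068*(-26893/16355) = 112/32849 - 1265799724/16355 = -41580253301916/537245395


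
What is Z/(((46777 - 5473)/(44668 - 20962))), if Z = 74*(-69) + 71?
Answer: -19893285/6884 ≈ -2889.8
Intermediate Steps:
Z = -5035 (Z = -5106 + 71 = -5035)
Z/(((46777 - 5473)/(44668 - 20962))) = -5035*(44668 - 20962)/(46777 - 5473) = -5035/(41304/23706) = -5035/(41304*(1/23706)) = -5035/6884/3951 = -5035*3951/6884 = -19893285/6884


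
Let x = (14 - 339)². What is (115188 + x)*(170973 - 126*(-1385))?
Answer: 76287137679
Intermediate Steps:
x = 105625 (x = (-325)² = 105625)
(115188 + x)*(170973 - 126*(-1385)) = (115188 + 105625)*(170973 - 126*(-1385)) = 220813*(170973 + 174510) = 220813*345483 = 76287137679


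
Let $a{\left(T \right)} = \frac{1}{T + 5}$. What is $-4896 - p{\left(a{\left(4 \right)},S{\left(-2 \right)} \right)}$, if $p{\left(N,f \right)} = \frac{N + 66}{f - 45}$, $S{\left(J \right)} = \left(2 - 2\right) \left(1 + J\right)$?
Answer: $- \frac{396457}{81} \approx -4894.5$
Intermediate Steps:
$S{\left(J \right)} = 0$ ($S{\left(J \right)} = 0 \left(1 + J\right) = 0$)
$a{\left(T \right)} = \frac{1}{5 + T}$
$p{\left(N,f \right)} = \frac{66 + N}{-45 + f}$
$-4896 - p{\left(a{\left(4 \right)},S{\left(-2 \right)} \right)} = -4896 - \frac{66 + \frac{1}{5 + 4}}{-45 + 0} = -4896 - \frac{66 + \frac{1}{9}}{-45} = -4896 - - \frac{66 + \frac{1}{9}}{45} = -4896 - \left(- \frac{1}{45}\right) \frac{595}{9} = -4896 - - \frac{119}{81} = -4896 + \frac{119}{81} = - \frac{396457}{81}$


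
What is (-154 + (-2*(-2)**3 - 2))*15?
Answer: -2100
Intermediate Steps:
(-154 + (-2*(-2)**3 - 2))*15 = (-154 + (-2*(-8) - 2))*15 = (-154 + (16 - 2))*15 = (-154 + 14)*15 = -140*15 = -2100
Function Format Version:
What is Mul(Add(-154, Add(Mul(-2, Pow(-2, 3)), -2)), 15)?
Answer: -2100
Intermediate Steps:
Mul(Add(-154, Add(Mul(-2, Pow(-2, 3)), -2)), 15) = Mul(Add(-154, Add(Mul(-2, -8), -2)), 15) = Mul(Add(-154, Add(16, -2)), 15) = Mul(Add(-154, 14), 15) = Mul(-140, 15) = -2100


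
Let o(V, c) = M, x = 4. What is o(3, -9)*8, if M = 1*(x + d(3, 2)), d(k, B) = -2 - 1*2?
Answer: 0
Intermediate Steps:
d(k, B) = -4 (d(k, B) = -2 - 2 = -4)
M = 0 (M = 1*(4 - 4) = 1*0 = 0)
o(V, c) = 0
o(3, -9)*8 = 0*8 = 0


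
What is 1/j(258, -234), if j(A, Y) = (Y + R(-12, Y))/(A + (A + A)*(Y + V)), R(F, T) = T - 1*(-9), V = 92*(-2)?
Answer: 71810/153 ≈ 469.35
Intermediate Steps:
V = -184
R(F, T) = 9 + T (R(F, T) = T + 9 = 9 + T)
j(A, Y) = (9 + 2*Y)/(A + 2*A*(-184 + Y)) (j(A, Y) = (Y + (9 + Y))/(A + (A + A)*(Y - 184)) = (9 + 2*Y)/(A + (2*A)*(-184 + Y)) = (9 + 2*Y)/(A + 2*A*(-184 + Y)))
1/j(258, -234) = 1/((9 + 2*(-234))/(258*(-367 + 2*(-234)))) = 1/((9 - 468)/(258*(-367 - 468))) = 1/((1/258)*(-459)/(-835)) = 1/((1/258)*(-1/835)*(-459)) = 1/(153/71810) = 71810/153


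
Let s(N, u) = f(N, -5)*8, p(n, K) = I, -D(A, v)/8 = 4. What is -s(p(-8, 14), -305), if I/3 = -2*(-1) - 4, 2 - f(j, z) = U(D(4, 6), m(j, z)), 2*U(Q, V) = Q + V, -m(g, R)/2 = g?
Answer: -96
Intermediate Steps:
D(A, v) = -32 (D(A, v) = -8*4 = -32)
m(g, R) = -2*g
U(Q, V) = Q/2 + V/2 (U(Q, V) = (Q + V)/2 = Q/2 + V/2)
f(j, z) = 18 + j (f(j, z) = 2 - ((½)*(-32) + (-2*j)/2) = 2 - (-16 - j) = 2 + (16 + j) = 18 + j)
I = -6 (I = 3*(-2*(-1) - 4) = 3*(2 - 4) = 3*(-2) = -6)
p(n, K) = -6
s(N, u) = 144 + 8*N (s(N, u) = (18 + N)*8 = 144 + 8*N)
-s(p(-8, 14), -305) = -(144 + 8*(-6)) = -(144 - 48) = -1*96 = -96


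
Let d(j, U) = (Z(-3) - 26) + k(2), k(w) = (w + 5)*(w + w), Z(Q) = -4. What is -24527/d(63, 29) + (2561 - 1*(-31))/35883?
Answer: 10865525/886 ≈ 12264.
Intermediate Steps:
k(w) = 2*w*(5 + w) (k(w) = (5 + w)*(2*w) = 2*w*(5 + w))
d(j, U) = -2 (d(j, U) = (-4 - 26) + 2*2*(5 + 2) = -30 + 2*2*7 = -30 + 28 = -2)
-24527/d(63, 29) + (2561 - 1*(-31))/35883 = -24527/(-2) + (2561 - 1*(-31))/35883 = -24527*(-½) + (2561 + 31)*(1/35883) = 24527/2 + 2592*(1/35883) = 24527/2 + 32/443 = 10865525/886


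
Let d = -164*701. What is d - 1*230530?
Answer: -345494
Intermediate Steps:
d = -114964
d - 1*230530 = -114964 - 1*230530 = -114964 - 230530 = -345494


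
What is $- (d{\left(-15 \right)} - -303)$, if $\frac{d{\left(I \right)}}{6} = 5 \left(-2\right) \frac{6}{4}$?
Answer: $-213$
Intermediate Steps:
$d{\left(I \right)} = -90$ ($d{\left(I \right)} = 6 \cdot 5 \left(-2\right) \frac{6}{4} = 6 \left(- 10 \cdot 6 \cdot \frac{1}{4}\right) = 6 \left(\left(-10\right) \frac{3}{2}\right) = 6 \left(-15\right) = -90$)
$- (d{\left(-15 \right)} - -303) = - (-90 - -303) = - (-90 + 303) = \left(-1\right) 213 = -213$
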